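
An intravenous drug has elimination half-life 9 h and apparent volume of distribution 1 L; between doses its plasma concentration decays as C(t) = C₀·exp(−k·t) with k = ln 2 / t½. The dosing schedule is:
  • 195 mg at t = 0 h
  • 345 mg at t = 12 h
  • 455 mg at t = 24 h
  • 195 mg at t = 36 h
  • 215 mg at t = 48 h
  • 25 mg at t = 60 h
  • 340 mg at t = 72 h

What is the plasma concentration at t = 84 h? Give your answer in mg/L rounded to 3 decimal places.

163.269 mg/L

k = ln 2 / 9 = 0.07702 per h
Dose 1 (195 mg at t=0 h): 195·exp(−0.07702·84) = 0.302 mg/L
Dose 2 (345 mg at t=12 h): 345·exp(−0.07702·72) = 1.348 mg/L
Dose 3 (455 mg at t=24 h): 455·exp(−0.07702·60) = 4.479 mg/L
Dose 4 (195 mg at t=36 h): 195·exp(−0.07702·48) = 4.837 mg/L
Dose 5 (215 mg at t=48 h): 215·exp(−0.07702·36) = 13.438 mg/L
Dose 6 (25 mg at t=60 h): 25·exp(−0.07702·24) = 3.937 mg/L
Dose 7 (340 mg at t=72 h): 340·exp(−0.07702·12) = 134.929 mg/L
C(84) = 0.302 + 1.348 + 4.479 + 4.837 + 13.438 + 3.937 + 134.929 = 163.269 mg/L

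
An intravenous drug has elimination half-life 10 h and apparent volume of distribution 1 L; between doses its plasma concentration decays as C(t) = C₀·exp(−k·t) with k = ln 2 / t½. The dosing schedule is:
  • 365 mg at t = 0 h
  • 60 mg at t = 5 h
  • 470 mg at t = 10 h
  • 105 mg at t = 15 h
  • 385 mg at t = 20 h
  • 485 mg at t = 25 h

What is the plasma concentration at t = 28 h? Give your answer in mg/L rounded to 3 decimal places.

k = ln 2 / 10 = 0.06931 per h
Dose 1 (365 mg at t=0 h): 365·exp(−0.06931·28) = 52.409 mg/L
Dose 2 (60 mg at t=5 h): 60·exp(−0.06931·23) = 12.184 mg/L
Dose 3 (470 mg at t=10 h): 470·exp(−0.06931·18) = 134.972 mg/L
Dose 4 (105 mg at t=15 h): 105·exp(−0.06931·13) = 42.643 mg/L
Dose 5 (385 mg at t=20 h): 385·exp(−0.06931·8) = 221.124 mg/L
Dose 6 (485 mg at t=25 h): 485·exp(−0.06931·3) = 393.942 mg/L
C(28) = 52.409 + 12.184 + 134.972 + 42.643 + 221.124 + 393.942 = 857.275 mg/L

857.275 mg/L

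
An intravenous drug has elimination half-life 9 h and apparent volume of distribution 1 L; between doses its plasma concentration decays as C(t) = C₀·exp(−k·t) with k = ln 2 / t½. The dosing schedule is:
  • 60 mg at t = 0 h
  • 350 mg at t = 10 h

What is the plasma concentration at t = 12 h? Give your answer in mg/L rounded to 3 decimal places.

323.846 mg/L

k = ln 2 / 9 = 0.07702 per h
Dose 1 (60 mg at t=0 h): 60·exp(−0.07702·12) = 23.811 mg/L
Dose 2 (350 mg at t=10 h): 350·exp(−0.07702·2) = 300.035 mg/L
C(12) = 23.811 + 300.035 = 323.846 mg/L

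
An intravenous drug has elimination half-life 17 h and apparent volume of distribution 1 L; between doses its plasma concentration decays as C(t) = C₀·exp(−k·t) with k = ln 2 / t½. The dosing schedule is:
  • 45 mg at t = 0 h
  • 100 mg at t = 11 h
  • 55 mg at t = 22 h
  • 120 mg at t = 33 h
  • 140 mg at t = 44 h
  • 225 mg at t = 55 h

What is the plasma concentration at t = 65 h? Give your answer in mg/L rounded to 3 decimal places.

265.441 mg/L

k = ln 2 / 17 = 0.04077 per h
Dose 1 (45 mg at t=0 h): 45·exp(−0.04077·65) = 3.178 mg/L
Dose 2 (100 mg at t=11 h): 100·exp(−0.04077·54) = 11.061 mg/L
Dose 3 (55 mg at t=22 h): 55·exp(−0.04077·43) = 9.527 mg/L
Dose 4 (120 mg at t=33 h): 120·exp(−0.04077·32) = 32.549 mg/L
Dose 5 (140 mg at t=44 h): 140·exp(−0.04077·21) = 59.466 mg/L
Dose 6 (225 mg at t=55 h): 225·exp(−0.04077·10) = 149.660 mg/L
C(65) = 3.178 + 11.061 + 9.527 + 32.549 + 59.466 + 149.660 = 265.441 mg/L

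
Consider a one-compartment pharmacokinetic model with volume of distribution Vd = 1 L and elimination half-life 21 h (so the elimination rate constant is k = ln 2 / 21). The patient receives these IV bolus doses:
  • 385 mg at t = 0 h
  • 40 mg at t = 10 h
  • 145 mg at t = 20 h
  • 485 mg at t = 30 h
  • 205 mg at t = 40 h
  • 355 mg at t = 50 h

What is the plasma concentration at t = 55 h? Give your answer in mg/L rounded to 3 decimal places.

k = ln 2 / 21 = 0.03301 per h
Dose 1 (385 mg at t=0 h): 385·exp(−0.03301·55) = 62.668 mg/L
Dose 2 (40 mg at t=10 h): 40·exp(−0.03301·45) = 9.057 mg/L
Dose 3 (145 mg at t=20 h): 145·exp(−0.03301·35) = 45.672 mg/L
Dose 4 (485 mg at t=30 h): 485·exp(−0.03301·25) = 212.507 mg/L
Dose 5 (205 mg at t=40 h): 205·exp(−0.03301·15) = 124.949 mg/L
Dose 6 (355 mg at t=50 h): 355·exp(−0.03301·5) = 300.992 mg/L
C(55) = 62.668 + 9.057 + 45.672 + 212.507 + 124.949 + 300.992 = 755.845 mg/L

755.845 mg/L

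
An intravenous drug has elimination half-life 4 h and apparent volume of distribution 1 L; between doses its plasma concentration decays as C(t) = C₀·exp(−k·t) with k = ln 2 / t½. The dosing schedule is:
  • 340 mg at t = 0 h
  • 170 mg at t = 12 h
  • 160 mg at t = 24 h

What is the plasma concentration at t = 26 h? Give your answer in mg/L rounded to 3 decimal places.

131.920 mg/L

k = ln 2 / 4 = 0.17329 per h
Dose 1 (340 mg at t=0 h): 340·exp(−0.17329·26) = 3.757 mg/L
Dose 2 (170 mg at t=12 h): 170·exp(−0.17329·14) = 15.026 mg/L
Dose 3 (160 mg at t=24 h): 160·exp(−0.17329·2) = 113.137 mg/L
C(26) = 3.757 + 15.026 + 113.137 = 131.920 mg/L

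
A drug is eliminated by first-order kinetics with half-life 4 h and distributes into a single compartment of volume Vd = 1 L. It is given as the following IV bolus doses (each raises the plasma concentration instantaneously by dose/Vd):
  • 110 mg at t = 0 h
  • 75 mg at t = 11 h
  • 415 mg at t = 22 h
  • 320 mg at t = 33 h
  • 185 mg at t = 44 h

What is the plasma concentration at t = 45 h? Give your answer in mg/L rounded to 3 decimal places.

k = ln 2 / 4 = 0.17329 per h
Dose 1 (110 mg at t=0 h): 110·exp(−0.17329·45) = 0.045 mg/L
Dose 2 (75 mg at t=11 h): 75·exp(−0.17329·34) = 0.207 mg/L
Dose 3 (415 mg at t=22 h): 415·exp(−0.17329·23) = 7.711 mg/L
Dose 4 (320 mg at t=33 h): 320·exp(−0.17329·12) = 40.000 mg/L
Dose 5 (185 mg at t=44 h): 185·exp(−0.17329·1) = 155.566 mg/L
C(45) = 0.045 + 0.207 + 7.711 + 40.000 + 155.566 = 203.529 mg/L

203.529 mg/L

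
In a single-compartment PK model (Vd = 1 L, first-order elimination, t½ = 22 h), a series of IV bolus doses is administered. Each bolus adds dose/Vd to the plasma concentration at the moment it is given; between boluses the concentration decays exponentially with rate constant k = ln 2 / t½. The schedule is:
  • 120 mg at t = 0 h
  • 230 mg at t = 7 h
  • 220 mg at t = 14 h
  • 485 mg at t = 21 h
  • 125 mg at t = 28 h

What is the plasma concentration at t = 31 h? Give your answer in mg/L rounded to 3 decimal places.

749.581 mg/L

k = ln 2 / 22 = 0.03151 per h
Dose 1 (120 mg at t=0 h): 120·exp(−0.03151·31) = 45.186 mg/L
Dose 2 (230 mg at t=7 h): 230·exp(−0.03151·24) = 107.977 mg/L
Dose 3 (220 mg at t=14 h): 220·exp(−0.03151·17) = 128.768 mg/L
Dose 4 (485 mg at t=21 h): 485·exp(−0.03151·10) = 353.924 mg/L
Dose 5 (125 mg at t=28 h): 125·exp(−0.03151·3) = 113.726 mg/L
C(31) = 45.186 + 107.977 + 128.768 + 353.924 + 113.726 = 749.581 mg/L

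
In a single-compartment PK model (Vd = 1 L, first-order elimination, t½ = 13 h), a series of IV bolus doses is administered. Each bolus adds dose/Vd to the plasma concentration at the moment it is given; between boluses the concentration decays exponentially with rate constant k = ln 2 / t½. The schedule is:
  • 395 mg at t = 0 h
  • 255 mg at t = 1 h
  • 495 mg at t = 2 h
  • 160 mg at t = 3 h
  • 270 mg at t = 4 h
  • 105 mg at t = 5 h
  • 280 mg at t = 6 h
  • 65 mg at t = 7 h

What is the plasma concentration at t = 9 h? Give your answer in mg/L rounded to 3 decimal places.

k = ln 2 / 13 = 0.05332 per h
Dose 1 (395 mg at t=0 h): 395·exp(−0.05332·9) = 244.451 mg/L
Dose 2 (255 mg at t=1 h): 255·exp(−0.05332·8) = 166.453 mg/L
Dose 3 (495 mg at t=2 h): 495·exp(−0.05332·7) = 340.810 mg/L
Dose 4 (160 mg at t=3 h): 160·exp(−0.05332·6) = 116.194 mg/L
Dose 5 (270 mg at t=4 h): 270·exp(−0.05332·5) = 206.815 mg/L
Dose 6 (105 mg at t=5 h): 105·exp(−0.05332·4) = 84.833 mg/L
Dose 7 (280 mg at t=6 h): 280·exp(−0.05332·3) = 238.611 mg/L
Dose 8 (65 mg at t=7 h): 65·exp(−0.05332·2) = 58.425 mg/L
C(9) = 244.451 + 166.453 + 340.810 + 116.194 + 206.815 + 84.833 + 238.611 + 58.425 = 1456.592 mg/L

1456.592 mg/L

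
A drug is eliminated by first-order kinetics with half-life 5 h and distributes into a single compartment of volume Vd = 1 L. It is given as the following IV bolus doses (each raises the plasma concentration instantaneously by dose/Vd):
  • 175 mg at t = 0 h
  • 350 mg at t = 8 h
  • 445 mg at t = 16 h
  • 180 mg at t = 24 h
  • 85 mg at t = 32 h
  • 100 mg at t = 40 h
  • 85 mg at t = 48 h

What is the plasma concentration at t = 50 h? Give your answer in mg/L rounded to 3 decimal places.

106.525 mg/L

k = ln 2 / 5 = 0.13863 per h
Dose 1 (175 mg at t=0 h): 175·exp(−0.13863·50) = 0.171 mg/L
Dose 2 (350 mg at t=8 h): 350·exp(−0.13863·42) = 1.036 mg/L
Dose 3 (445 mg at t=16 h): 445·exp(−0.13863·34) = 3.994 mg/L
Dose 4 (180 mg at t=24 h): 180·exp(−0.13863·26) = 4.897 mg/L
Dose 5 (85 mg at t=32 h): 85·exp(−0.13863·18) = 7.010 mg/L
Dose 6 (100 mg at t=40 h): 100·exp(−0.13863·10) = 25.000 mg/L
Dose 7 (85 mg at t=48 h): 85·exp(−0.13863·2) = 64.418 mg/L
C(50) = 0.171 + 1.036 + 3.994 + 4.897 + 7.010 + 25.000 + 64.418 = 106.525 mg/L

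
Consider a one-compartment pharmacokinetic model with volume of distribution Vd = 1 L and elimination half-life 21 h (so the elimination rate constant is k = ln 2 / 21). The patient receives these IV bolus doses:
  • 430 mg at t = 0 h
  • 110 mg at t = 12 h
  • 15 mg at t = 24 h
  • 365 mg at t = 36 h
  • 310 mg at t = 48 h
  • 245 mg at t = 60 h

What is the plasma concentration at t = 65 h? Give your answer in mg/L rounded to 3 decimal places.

598.070 mg/L

k = ln 2 / 21 = 0.03301 per h
Dose 1 (430 mg at t=0 h): 430·exp(−0.03301·65) = 50.316 mg/L
Dose 2 (110 mg at t=12 h): 110·exp(−0.03301·53) = 19.127 mg/L
Dose 3 (15 mg at t=24 h): 15·exp(−0.03301·41) = 3.876 mg/L
Dose 4 (365 mg at t=36 h): 365·exp(−0.03301·29) = 140.147 mg/L
Dose 5 (310 mg at t=48 h): 310·exp(−0.03301·17) = 176.877 mg/L
Dose 6 (245 mg at t=60 h): 245·exp(−0.03301·5) = 207.727 mg/L
C(65) = 50.316 + 19.127 + 3.876 + 140.147 + 176.877 + 207.727 = 598.070 mg/L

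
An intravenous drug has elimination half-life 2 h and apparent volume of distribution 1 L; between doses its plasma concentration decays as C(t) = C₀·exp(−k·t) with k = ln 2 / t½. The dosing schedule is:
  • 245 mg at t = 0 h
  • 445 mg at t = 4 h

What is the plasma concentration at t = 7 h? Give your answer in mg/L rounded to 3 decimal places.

k = ln 2 / 2 = 0.34657 per h
Dose 1 (245 mg at t=0 h): 245·exp(−0.34657·7) = 21.655 mg/L
Dose 2 (445 mg at t=4 h): 445·exp(−0.34657·3) = 157.331 mg/L
C(7) = 21.655 + 157.331 = 178.986 mg/L

178.986 mg/L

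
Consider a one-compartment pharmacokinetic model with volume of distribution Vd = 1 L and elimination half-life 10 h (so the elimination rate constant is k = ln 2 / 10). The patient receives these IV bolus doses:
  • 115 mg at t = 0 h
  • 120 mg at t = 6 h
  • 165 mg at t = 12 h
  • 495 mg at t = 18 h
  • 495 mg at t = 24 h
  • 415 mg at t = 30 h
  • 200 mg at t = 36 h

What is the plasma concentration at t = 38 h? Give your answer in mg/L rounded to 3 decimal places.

k = ln 2 / 10 = 0.06931 per h
Dose 1 (115 mg at t=0 h): 115·exp(−0.06931·38) = 8.256 mg/L
Dose 2 (120 mg at t=6 h): 120·exp(−0.06931·32) = 13.058 mg/L
Dose 3 (165 mg at t=12 h): 165·exp(−0.06931·26) = 27.215 mg/L
Dose 4 (495 mg at t=18 h): 495·exp(−0.06931·20) = 123.750 mg/L
Dose 5 (495 mg at t=24 h): 495·exp(−0.06931·14) = 187.570 mg/L
Dose 6 (415 mg at t=30 h): 415·exp(−0.06931·8) = 238.355 mg/L
Dose 7 (200 mg at t=36 h): 200·exp(−0.06931·2) = 174.110 mg/L
C(38) = 8.256 + 13.058 + 27.215 + 123.750 + 187.570 + 238.355 + 174.110 = 772.314 mg/L

772.314 mg/L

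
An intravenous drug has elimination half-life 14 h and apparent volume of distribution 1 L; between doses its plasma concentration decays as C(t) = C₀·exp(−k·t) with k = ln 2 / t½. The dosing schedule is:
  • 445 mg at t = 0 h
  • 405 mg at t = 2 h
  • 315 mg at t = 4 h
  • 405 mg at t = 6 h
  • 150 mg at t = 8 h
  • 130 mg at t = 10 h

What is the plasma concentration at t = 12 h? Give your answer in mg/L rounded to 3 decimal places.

k = ln 2 / 14 = 0.04951 per h
Dose 1 (445 mg at t=0 h): 445·exp(−0.04951·12) = 245.660 mg/L
Dose 2 (405 mg at t=2 h): 405·exp(−0.04951·10) = 246.850 mg/L
Dose 3 (315 mg at t=4 h): 315·exp(−0.04951·8) = 211.979 mg/L
Dose 4 (405 mg at t=6 h): 405·exp(−0.04951·6) = 300.914 mg/L
Dose 5 (150 mg at t=8 h): 150·exp(−0.04951·4) = 123.050 mg/L
Dose 6 (130 mg at t=10 h): 130·exp(−0.04951·2) = 117.744 mg/L
C(12) = 245.660 + 246.850 + 211.979 + 300.914 + 123.050 + 117.744 = 1246.198 mg/L

1246.198 mg/L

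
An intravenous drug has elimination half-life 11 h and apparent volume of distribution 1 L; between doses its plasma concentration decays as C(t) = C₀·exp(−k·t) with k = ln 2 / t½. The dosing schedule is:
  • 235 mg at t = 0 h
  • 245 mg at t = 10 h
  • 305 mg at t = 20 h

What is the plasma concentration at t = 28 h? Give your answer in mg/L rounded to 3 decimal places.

303.296 mg/L

k = ln 2 / 11 = 0.06301 per h
Dose 1 (235 mg at t=0 h): 235·exp(−0.06301·28) = 40.254 mg/L
Dose 2 (245 mg at t=10 h): 245·exp(−0.06301·18) = 78.808 mg/L
Dose 3 (305 mg at t=20 h): 305·exp(−0.06301·8) = 184.234 mg/L
C(28) = 40.254 + 78.808 + 184.234 = 303.296 mg/L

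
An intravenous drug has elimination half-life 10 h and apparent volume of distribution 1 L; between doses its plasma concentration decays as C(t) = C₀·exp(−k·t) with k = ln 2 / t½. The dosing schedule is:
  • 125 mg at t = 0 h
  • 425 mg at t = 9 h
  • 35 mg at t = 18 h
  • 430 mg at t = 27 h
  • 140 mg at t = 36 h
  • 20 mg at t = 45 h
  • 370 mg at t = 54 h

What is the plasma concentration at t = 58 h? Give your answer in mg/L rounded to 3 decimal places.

387.815 mg/L

k = ln 2 / 10 = 0.06931 per h
Dose 1 (125 mg at t=0 h): 125·exp(−0.06931·58) = 2.244 mg/L
Dose 2 (425 mg at t=9 h): 425·exp(−0.06931·49) = 14.234 mg/L
Dose 3 (35 mg at t=18 h): 35·exp(−0.06931·40) = 2.188 mg/L
Dose 4 (430 mg at t=27 h): 430·exp(−0.06931·31) = 50.151 mg/L
Dose 5 (140 mg at t=36 h): 140·exp(−0.06931·22) = 30.469 mg/L
Dose 6 (20 mg at t=45 h): 20·exp(−0.06931·13) = 8.123 mg/L
Dose 7 (370 mg at t=54 h): 370·exp(−0.06931·4) = 280.408 mg/L
C(58) = 2.244 + 14.234 + 2.188 + 50.151 + 30.469 + 8.123 + 280.408 = 387.815 mg/L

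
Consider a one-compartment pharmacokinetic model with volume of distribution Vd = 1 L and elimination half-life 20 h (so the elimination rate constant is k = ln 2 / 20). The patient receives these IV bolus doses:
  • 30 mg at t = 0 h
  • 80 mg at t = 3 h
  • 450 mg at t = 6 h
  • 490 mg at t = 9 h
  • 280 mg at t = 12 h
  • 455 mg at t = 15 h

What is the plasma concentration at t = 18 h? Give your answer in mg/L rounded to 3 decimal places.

k = ln 2 / 20 = 0.03466 per h
Dose 1 (30 mg at t=0 h): 30·exp(−0.03466·18) = 16.077 mg/L
Dose 2 (80 mg at t=3 h): 80·exp(−0.03466·15) = 47.568 mg/L
Dose 3 (450 mg at t=6 h): 450·exp(−0.03466·12) = 296.889 mg/L
Dose 4 (490 mg at t=9 h): 490·exp(−0.03466·9) = 358.701 mg/L
Dose 5 (280 mg at t=12 h): 280·exp(−0.03466·6) = 227.431 mg/L
Dose 6 (455 mg at t=15 h): 455·exp(−0.03466·3) = 410.069 mg/L
C(18) = 16.077 + 47.568 + 296.889 + 358.701 + 227.431 + 410.069 = 1356.735 mg/L

1356.735 mg/L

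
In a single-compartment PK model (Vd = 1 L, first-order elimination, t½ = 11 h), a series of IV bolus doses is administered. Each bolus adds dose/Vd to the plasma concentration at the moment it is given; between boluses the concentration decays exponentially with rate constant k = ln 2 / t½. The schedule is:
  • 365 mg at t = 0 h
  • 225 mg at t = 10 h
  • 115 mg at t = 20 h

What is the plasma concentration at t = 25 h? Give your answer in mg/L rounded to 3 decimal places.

k = ln 2 / 11 = 0.06301 per h
Dose 1 (365 mg at t=0 h): 365·exp(−0.06301·25) = 75.532 mg/L
Dose 2 (225 mg at t=10 h): 225·exp(−0.06301·15) = 87.435 mg/L
Dose 3 (115 mg at t=20 h): 115·exp(−0.06301·5) = 83.920 mg/L
C(25) = 75.532 + 87.435 + 83.920 = 246.888 mg/L

246.888 mg/L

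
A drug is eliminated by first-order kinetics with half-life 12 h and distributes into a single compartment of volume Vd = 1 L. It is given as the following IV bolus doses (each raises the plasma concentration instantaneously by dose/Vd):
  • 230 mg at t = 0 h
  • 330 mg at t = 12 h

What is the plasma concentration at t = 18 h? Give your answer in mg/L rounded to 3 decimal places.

k = ln 2 / 12 = 0.05776 per h
Dose 1 (230 mg at t=0 h): 230·exp(−0.05776·18) = 81.317 mg/L
Dose 2 (330 mg at t=12 h): 330·exp(−0.05776·6) = 233.345 mg/L
C(18) = 81.317 + 233.345 = 314.663 mg/L

314.663 mg/L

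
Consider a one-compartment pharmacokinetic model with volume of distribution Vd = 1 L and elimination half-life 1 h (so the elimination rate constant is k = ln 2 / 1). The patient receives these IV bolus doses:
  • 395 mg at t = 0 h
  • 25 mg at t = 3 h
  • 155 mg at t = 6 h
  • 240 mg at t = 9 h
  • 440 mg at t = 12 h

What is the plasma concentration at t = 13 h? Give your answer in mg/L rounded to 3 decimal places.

k = ln 2 / 1 = 0.69315 per h
Dose 1 (395 mg at t=0 h): 395·exp(−0.69315·13) = 0.048 mg/L
Dose 2 (25 mg at t=3 h): 25·exp(−0.69315·10) = 0.024 mg/L
Dose 3 (155 mg at t=6 h): 155·exp(−0.69315·7) = 1.211 mg/L
Dose 4 (240 mg at t=9 h): 240·exp(−0.69315·4) = 15.000 mg/L
Dose 5 (440 mg at t=12 h): 440·exp(−0.69315·1) = 220.000 mg/L
C(13) = 0.048 + 0.024 + 1.211 + 15.000 + 220.000 = 236.284 mg/L

236.284 mg/L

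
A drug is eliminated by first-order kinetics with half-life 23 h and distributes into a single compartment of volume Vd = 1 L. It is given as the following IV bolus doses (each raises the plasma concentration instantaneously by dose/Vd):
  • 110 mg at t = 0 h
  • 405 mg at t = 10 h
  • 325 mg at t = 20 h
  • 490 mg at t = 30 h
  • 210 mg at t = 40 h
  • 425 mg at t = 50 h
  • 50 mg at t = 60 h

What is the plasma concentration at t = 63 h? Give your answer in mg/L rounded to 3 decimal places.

806.574 mg/L

k = ln 2 / 23 = 0.03014 per h
Dose 1 (110 mg at t=0 h): 110·exp(−0.03014·63) = 16.475 mg/L
Dose 2 (405 mg at t=10 h): 405·exp(−0.03014·53) = 81.993 mg/L
Dose 3 (325 mg at t=20 h): 325·exp(−0.03014·43) = 88.938 mg/L
Dose 4 (490 mg at t=30 h): 490·exp(−0.03014·33) = 181.252 mg/L
Dose 5 (210 mg at t=40 h): 210·exp(−0.03014·23) = 105.000 mg/L
Dose 6 (425 mg at t=50 h): 425·exp(−0.03014·13) = 287.238 mg/L
Dose 7 (50 mg at t=60 h): 50·exp(−0.03014·3) = 45.678 mg/L
C(63) = 16.475 + 81.993 + 88.938 + 181.252 + 105.000 + 287.238 + 45.678 = 806.574 mg/L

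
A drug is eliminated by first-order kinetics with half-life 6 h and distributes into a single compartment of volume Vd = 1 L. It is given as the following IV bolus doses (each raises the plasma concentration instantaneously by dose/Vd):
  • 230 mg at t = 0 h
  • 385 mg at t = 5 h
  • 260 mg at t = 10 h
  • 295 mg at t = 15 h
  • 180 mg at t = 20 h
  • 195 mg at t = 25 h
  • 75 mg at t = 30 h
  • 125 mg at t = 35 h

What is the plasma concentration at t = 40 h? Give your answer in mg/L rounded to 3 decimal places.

k = ln 2 / 6 = 0.11552 per h
Dose 1 (230 mg at t=0 h): 230·exp(−0.11552·40) = 2.264 mg/L
Dose 2 (385 mg at t=5 h): 385·exp(−0.11552·35) = 6.752 mg/L
Dose 3 (260 mg at t=10 h): 260·exp(−0.11552·30) = 8.125 mg/L
Dose 4 (295 mg at t=15 h): 295·exp(−0.11552·25) = 16.426 mg/L
Dose 5 (180 mg at t=20 h): 180·exp(−0.11552·20) = 17.858 mg/L
Dose 6 (195 mg at t=25 h): 195·exp(−0.11552·15) = 34.471 mg/L
Dose 7 (75 mg at t=30 h): 75·exp(−0.11552·10) = 23.624 mg/L
Dose 8 (125 mg at t=35 h): 125·exp(−0.11552·5) = 70.154 mg/L
C(40) = 2.264 + 6.752 + 8.125 + 16.426 + 17.858 + 34.471 + 23.624 + 70.154 = 179.674 mg/L

179.674 mg/L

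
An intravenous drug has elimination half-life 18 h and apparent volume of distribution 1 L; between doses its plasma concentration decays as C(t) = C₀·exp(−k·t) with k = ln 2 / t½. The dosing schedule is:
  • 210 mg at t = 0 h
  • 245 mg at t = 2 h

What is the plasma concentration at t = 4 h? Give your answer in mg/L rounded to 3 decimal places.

k = ln 2 / 18 = 0.03851 per h
Dose 1 (210 mg at t=0 h): 210·exp(−0.03851·4) = 180.021 mg/L
Dose 2 (245 mg at t=2 h): 245·exp(−0.03851·2) = 226.839 mg/L
C(4) = 180.021 + 226.839 = 406.861 mg/L

406.861 mg/L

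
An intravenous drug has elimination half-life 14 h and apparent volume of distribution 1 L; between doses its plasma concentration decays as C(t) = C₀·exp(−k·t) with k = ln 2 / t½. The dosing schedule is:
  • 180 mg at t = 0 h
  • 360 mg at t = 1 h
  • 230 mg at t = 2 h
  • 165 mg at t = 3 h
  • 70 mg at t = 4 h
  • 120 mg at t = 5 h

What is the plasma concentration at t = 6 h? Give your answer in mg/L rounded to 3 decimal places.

923.302 mg/L

k = ln 2 / 14 = 0.04951 per h
Dose 1 (180 mg at t=0 h): 180·exp(−0.04951·6) = 133.739 mg/L
Dose 2 (360 mg at t=1 h): 360·exp(−0.04951·5) = 281.055 mg/L
Dose 3 (230 mg at t=2 h): 230·exp(−0.04951·4) = 188.677 mg/L
Dose 4 (165 mg at t=3 h): 165·exp(−0.04951·3) = 142.226 mg/L
Dose 5 (70 mg at t=4 h): 70·exp(−0.04951·2) = 63.401 mg/L
Dose 6 (120 mg at t=5 h): 120·exp(−0.04951·1) = 114.203 mg/L
C(6) = 133.739 + 281.055 + 188.677 + 142.226 + 63.401 + 114.203 = 923.302 mg/L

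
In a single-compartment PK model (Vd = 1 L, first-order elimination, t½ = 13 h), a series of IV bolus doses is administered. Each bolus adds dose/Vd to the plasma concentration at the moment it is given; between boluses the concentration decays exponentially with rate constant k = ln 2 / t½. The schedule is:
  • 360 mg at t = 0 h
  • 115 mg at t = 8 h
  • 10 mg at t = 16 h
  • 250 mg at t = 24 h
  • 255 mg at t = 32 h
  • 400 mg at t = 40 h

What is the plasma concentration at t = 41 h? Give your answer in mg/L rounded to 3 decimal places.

k = ln 2 / 13 = 0.05332 per h
Dose 1 (360 mg at t=0 h): 360·exp(−0.05332·41) = 40.448 mg/L
Dose 2 (115 mg at t=8 h): 115·exp(−0.05332·33) = 19.795 mg/L
Dose 3 (10 mg at t=16 h): 10·exp(−0.05332·25) = 2.637 mg/L
Dose 4 (250 mg at t=24 h): 250·exp(−0.05332·17) = 100.992 mg/L
Dose 5 (255 mg at t=32 h): 255·exp(−0.05332·9) = 157.810 mg/L
Dose 6 (400 mg at t=40 h): 400·exp(−0.05332·1) = 379.231 mg/L
C(41) = 40.448 + 19.795 + 2.637 + 100.992 + 157.810 + 379.231 = 700.912 mg/L

700.912 mg/L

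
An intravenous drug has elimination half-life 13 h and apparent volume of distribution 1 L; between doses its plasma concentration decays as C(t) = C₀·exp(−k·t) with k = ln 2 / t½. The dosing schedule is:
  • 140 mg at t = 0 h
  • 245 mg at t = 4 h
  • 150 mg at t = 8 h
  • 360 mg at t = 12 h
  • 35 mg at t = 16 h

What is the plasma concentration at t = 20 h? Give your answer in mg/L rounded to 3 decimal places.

494.965 mg/L

k = ln 2 / 13 = 0.05332 per h
Dose 1 (140 mg at t=0 h): 140·exp(−0.05332·20) = 48.195 mg/L
Dose 2 (245 mg at t=4 h): 245·exp(−0.05332·16) = 104.392 mg/L
Dose 3 (150 mg at t=8 h): 150·exp(−0.05332·12) = 79.107 mg/L
Dose 4 (360 mg at t=12 h): 360·exp(−0.05332·8) = 234.992 mg/L
Dose 5 (35 mg at t=16 h): 35·exp(−0.05332·4) = 28.278 mg/L
C(20) = 48.195 + 104.392 + 79.107 + 234.992 + 28.278 = 494.965 mg/L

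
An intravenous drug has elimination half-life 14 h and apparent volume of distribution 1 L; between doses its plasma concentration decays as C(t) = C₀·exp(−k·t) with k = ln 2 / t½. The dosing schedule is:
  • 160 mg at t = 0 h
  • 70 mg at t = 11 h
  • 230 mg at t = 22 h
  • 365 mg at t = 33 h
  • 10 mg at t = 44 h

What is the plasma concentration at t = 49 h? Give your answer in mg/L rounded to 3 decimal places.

k = ln 2 / 14 = 0.04951 per h
Dose 1 (160 mg at t=0 h): 160·exp(−0.04951·49) = 14.142 mg/L
Dose 2 (70 mg at t=11 h): 70·exp(−0.04951·38) = 10.666 mg/L
Dose 3 (230 mg at t=22 h): 230·exp(−0.04951·27) = 60.419 mg/L
Dose 4 (365 mg at t=33 h): 365·exp(−0.04951·16) = 165.295 mg/L
Dose 5 (10 mg at t=44 h): 10·exp(−0.04951·5) = 7.807 mg/L
C(49) = 14.142 + 10.666 + 60.419 + 165.295 + 7.807 = 258.329 mg/L

258.329 mg/L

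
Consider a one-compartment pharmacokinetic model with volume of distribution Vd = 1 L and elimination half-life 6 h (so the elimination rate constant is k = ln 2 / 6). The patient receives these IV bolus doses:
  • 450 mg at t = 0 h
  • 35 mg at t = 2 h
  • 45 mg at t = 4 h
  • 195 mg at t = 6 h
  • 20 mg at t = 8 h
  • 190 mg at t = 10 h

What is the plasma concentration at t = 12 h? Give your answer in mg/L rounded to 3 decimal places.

k = ln 2 / 6 = 0.11552 per h
Dose 1 (450 mg at t=0 h): 450·exp(−0.11552·12) = 112.500 mg/L
Dose 2 (35 mg at t=2 h): 35·exp(−0.11552·10) = 11.024 mg/L
Dose 3 (45 mg at t=4 h): 45·exp(−0.11552·8) = 17.858 mg/L
Dose 4 (195 mg at t=6 h): 195·exp(−0.11552·6) = 97.500 mg/L
Dose 5 (20 mg at t=8 h): 20·exp(−0.11552·4) = 12.599 mg/L
Dose 6 (190 mg at t=10 h): 190·exp(−0.11552·2) = 150.803 mg/L
C(12) = 112.500 + 11.024 + 17.858 + 97.500 + 12.599 + 150.803 = 402.285 mg/L

402.285 mg/L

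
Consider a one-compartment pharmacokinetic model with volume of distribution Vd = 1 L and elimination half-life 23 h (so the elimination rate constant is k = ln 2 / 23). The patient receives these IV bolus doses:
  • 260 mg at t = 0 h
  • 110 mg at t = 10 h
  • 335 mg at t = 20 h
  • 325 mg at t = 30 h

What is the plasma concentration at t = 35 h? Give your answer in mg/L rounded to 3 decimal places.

635.038 mg/L

k = ln 2 / 23 = 0.03014 per h
Dose 1 (260 mg at t=0 h): 260·exp(−0.03014·35) = 90.549 mg/L
Dose 2 (110 mg at t=10 h): 110·exp(−0.03014·25) = 51.783 mg/L
Dose 3 (335 mg at t=20 h): 335·exp(−0.03014·15) = 213.167 mg/L
Dose 4 (325 mg at t=30 h): 325·exp(−0.03014·5) = 279.539 mg/L
C(35) = 90.549 + 51.783 + 213.167 + 279.539 = 635.038 mg/L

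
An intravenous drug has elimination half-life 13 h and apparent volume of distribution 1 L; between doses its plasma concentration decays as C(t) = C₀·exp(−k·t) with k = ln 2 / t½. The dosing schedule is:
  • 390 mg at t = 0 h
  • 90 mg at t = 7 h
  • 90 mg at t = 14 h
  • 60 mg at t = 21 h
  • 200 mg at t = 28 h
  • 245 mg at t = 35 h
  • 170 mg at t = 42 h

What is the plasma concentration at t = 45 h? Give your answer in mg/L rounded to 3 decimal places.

k = ln 2 / 13 = 0.05332 per h
Dose 1 (390 mg at t=0 h): 390·exp(−0.05332·45) = 35.403 mg/L
Dose 2 (90 mg at t=7 h): 90·exp(−0.05332·38) = 11.866 mg/L
Dose 3 (90 mg at t=14 h): 90·exp(−0.05332·31) = 17.235 mg/L
Dose 4 (60 mg at t=21 h): 60·exp(−0.05332·24) = 16.688 mg/L
Dose 5 (200 mg at t=28 h): 200·exp(−0.05332·17) = 80.793 mg/L
Dose 6 (245 mg at t=35 h): 245·exp(−0.05332·10) = 143.749 mg/L
Dose 7 (170 mg at t=42 h): 170·exp(−0.05332·3) = 144.871 mg/L
C(45) = 35.403 + 11.866 + 17.235 + 16.688 + 80.793 + 143.749 + 144.871 = 450.604 mg/L

450.604 mg/L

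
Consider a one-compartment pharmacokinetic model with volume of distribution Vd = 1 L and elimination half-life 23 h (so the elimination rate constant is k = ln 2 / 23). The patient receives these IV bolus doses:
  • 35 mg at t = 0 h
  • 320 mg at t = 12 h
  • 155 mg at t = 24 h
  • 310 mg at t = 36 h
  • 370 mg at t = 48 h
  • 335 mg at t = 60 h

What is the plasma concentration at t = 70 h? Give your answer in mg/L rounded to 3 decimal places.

k = ln 2 / 23 = 0.03014 per h
Dose 1 (35 mg at t=0 h): 35·exp(−0.03014·70) = 4.245 mg/L
Dose 2 (320 mg at t=12 h): 320·exp(−0.03014·58) = 55.723 mg/L
Dose 3 (155 mg at t=24 h): 155·exp(−0.03014·46) = 38.750 mg/L
Dose 4 (310 mg at t=36 h): 310·exp(−0.03014·34) = 111.266 mg/L
Dose 5 (370 mg at t=48 h): 370·exp(−0.03014·22) = 190.660 mg/L
Dose 6 (335 mg at t=60 h): 335·exp(−0.03014·10) = 247.835 mg/L
C(70) = 4.245 + 55.723 + 38.750 + 111.266 + 190.660 + 247.835 = 648.478 mg/L

648.478 mg/L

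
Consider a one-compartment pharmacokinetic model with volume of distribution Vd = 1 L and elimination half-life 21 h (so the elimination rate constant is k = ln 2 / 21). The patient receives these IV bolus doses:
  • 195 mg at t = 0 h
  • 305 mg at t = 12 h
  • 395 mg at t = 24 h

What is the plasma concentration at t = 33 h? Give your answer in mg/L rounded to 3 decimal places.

511.597 mg/L

k = ln 2 / 21 = 0.03301 per h
Dose 1 (195 mg at t=0 h): 195·exp(−0.03301·33) = 65.613 mg/L
Dose 2 (305 mg at t=12 h): 305·exp(−0.03301·21) = 152.500 mg/L
Dose 3 (395 mg at t=24 h): 395·exp(−0.03301·9) = 293.484 mg/L
C(33) = 65.613 + 152.500 + 293.484 = 511.597 mg/L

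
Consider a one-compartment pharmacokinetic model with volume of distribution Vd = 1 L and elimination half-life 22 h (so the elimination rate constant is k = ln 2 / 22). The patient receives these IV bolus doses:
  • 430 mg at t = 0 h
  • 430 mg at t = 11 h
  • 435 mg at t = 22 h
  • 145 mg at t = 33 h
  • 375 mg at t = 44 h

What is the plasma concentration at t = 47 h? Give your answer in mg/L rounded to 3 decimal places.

868.466 mg/L

k = ln 2 / 22 = 0.03151 per h
Dose 1 (430 mg at t=0 h): 430·exp(−0.03151·47) = 97.805 mg/L
Dose 2 (430 mg at t=11 h): 430·exp(−0.03151·36) = 138.316 mg/L
Dose 3 (435 mg at t=22 h): 435·exp(−0.03151·25) = 197.884 mg/L
Dose 4 (145 mg at t=33 h): 145·exp(−0.03151·14) = 93.283 mg/L
Dose 5 (375 mg at t=44 h): 375·exp(−0.03151·3) = 341.179 mg/L
C(47) = 97.805 + 138.316 + 197.884 + 93.283 + 341.179 = 868.466 mg/L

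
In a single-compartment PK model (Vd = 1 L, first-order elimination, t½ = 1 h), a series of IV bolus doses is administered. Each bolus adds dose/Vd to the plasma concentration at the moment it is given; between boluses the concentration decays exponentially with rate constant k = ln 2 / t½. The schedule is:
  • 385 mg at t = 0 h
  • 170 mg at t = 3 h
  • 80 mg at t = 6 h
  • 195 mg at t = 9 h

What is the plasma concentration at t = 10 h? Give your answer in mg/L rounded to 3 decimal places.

k = ln 2 / 1 = 0.69315 per h
Dose 1 (385 mg at t=0 h): 385·exp(−0.69315·10) = 0.376 mg/L
Dose 2 (170 mg at t=3 h): 170·exp(−0.69315·7) = 1.328 mg/L
Dose 3 (80 mg at t=6 h): 80·exp(−0.69315·4) = 5.000 mg/L
Dose 4 (195 mg at t=9 h): 195·exp(−0.69315·1) = 97.500 mg/L
C(10) = 0.376 + 1.328 + 5.000 + 97.500 = 104.204 mg/L

104.204 mg/L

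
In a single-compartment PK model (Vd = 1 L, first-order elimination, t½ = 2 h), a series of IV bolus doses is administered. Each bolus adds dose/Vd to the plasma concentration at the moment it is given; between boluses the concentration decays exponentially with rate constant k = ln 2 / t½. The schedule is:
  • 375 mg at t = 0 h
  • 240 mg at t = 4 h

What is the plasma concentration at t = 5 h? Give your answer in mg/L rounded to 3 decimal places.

235.997 mg/L

k = ln 2 / 2 = 0.34657 per h
Dose 1 (375 mg at t=0 h): 375·exp(−0.34657·5) = 66.291 mg/L
Dose 2 (240 mg at t=4 h): 240·exp(−0.34657·1) = 169.706 mg/L
C(5) = 66.291 + 169.706 = 235.997 mg/L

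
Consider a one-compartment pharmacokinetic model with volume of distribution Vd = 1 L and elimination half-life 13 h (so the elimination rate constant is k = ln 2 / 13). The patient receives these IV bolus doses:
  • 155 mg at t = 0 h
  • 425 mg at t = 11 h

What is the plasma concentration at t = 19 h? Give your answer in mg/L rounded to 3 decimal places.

k = ln 2 / 13 = 0.05332 per h
Dose 1 (155 mg at t=0 h): 155·exp(−0.05332·19) = 56.281 mg/L
Dose 2 (425 mg at t=11 h): 425·exp(−0.05332·8) = 277.421 mg/L
C(19) = 56.281 + 277.421 = 333.703 mg/L

333.703 mg/L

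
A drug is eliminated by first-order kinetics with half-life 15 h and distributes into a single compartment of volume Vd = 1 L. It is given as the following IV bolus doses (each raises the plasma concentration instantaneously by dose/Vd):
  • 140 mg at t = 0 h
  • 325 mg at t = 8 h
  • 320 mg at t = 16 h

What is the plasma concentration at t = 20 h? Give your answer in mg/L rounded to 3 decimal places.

508.219 mg/L

k = ln 2 / 15 = 0.04621 per h
Dose 1 (140 mg at t=0 h): 140·exp(−0.04621·20) = 55.559 mg/L
Dose 2 (325 mg at t=8 h): 325·exp(−0.04621·12) = 186.663 mg/L
Dose 3 (320 mg at t=16 h): 320·exp(−0.04621·4) = 265.996 mg/L
C(20) = 55.559 + 186.663 + 265.996 = 508.219 mg/L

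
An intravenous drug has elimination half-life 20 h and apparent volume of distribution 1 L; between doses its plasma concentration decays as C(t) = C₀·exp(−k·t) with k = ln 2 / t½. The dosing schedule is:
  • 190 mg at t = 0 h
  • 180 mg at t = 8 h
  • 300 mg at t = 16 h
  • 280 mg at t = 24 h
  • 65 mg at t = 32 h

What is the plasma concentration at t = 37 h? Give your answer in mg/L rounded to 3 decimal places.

496.576 mg/L

k = ln 2 / 20 = 0.03466 per h
Dose 1 (190 mg at t=0 h): 190·exp(−0.03466·37) = 52.705 mg/L
Dose 2 (180 mg at t=8 h): 180·exp(−0.03466·29) = 65.884 mg/L
Dose 3 (300 mg at t=16 h): 300·exp(−0.03466·21) = 144.890 mg/L
Dose 4 (280 mg at t=24 h): 280·exp(−0.03466·13) = 178.438 mg/L
Dose 5 (65 mg at t=32 h): 65·exp(−0.03466·5) = 54.658 mg/L
C(37) = 52.705 + 65.884 + 144.890 + 178.438 + 54.658 = 496.576 mg/L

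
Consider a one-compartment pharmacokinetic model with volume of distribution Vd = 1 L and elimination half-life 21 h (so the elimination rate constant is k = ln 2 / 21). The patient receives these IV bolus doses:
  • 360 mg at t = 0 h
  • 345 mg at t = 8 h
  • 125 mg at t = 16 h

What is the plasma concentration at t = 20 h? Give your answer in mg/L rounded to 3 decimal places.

k = ln 2 / 21 = 0.03301 per h
Dose 1 (360 mg at t=0 h): 360·exp(−0.03301·20) = 186.040 mg/L
Dose 2 (345 mg at t=8 h): 345·exp(−0.03301·12) = 232.168 mg/L
Dose 3 (125 mg at t=16 h): 125·exp(−0.03301·4) = 109.540 mg/L
C(20) = 186.040 + 232.168 + 109.540 = 527.748 mg/L

527.748 mg/L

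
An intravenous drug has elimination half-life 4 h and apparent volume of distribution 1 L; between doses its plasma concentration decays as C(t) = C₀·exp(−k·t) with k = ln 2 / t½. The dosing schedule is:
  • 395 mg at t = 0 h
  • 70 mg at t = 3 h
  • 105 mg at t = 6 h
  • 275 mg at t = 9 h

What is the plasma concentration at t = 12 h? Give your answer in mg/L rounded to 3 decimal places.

k = ln 2 / 4 = 0.17329 per h
Dose 1 (395 mg at t=0 h): 395·exp(−0.17329·12) = 49.375 mg/L
Dose 2 (70 mg at t=3 h): 70·exp(−0.17329·9) = 14.716 mg/L
Dose 3 (105 mg at t=6 h): 105·exp(−0.17329·6) = 37.123 mg/L
Dose 4 (275 mg at t=9 h): 275·exp(−0.17329·3) = 163.516 mg/L
C(12) = 49.375 + 14.716 + 37.123 + 163.516 = 264.730 mg/L

264.730 mg/L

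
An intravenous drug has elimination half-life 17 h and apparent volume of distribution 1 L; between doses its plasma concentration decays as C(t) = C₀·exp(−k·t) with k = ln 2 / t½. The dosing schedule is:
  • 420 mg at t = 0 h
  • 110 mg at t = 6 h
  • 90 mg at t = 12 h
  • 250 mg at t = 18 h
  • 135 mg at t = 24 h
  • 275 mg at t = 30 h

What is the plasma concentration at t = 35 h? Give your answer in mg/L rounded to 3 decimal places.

605.248 mg/L

k = ln 2 / 17 = 0.04077 per h
Dose 1 (420 mg at t=0 h): 420·exp(−0.04077·35) = 100.805 mg/L
Dose 2 (110 mg at t=6 h): 110·exp(−0.04077·29) = 33.719 mg/L
Dose 3 (90 mg at t=12 h): 90·exp(−0.04077·23) = 35.234 mg/L
Dose 4 (250 mg at t=18 h): 250·exp(−0.04077·17) = 125.000 mg/L
Dose 5 (135 mg at t=24 h): 135·exp(−0.04077·11) = 86.208 mg/L
Dose 6 (275 mg at t=30 h): 275·exp(−0.04077·5) = 224.282 mg/L
C(35) = 100.805 + 33.719 + 35.234 + 125.000 + 86.208 + 224.282 = 605.248 mg/L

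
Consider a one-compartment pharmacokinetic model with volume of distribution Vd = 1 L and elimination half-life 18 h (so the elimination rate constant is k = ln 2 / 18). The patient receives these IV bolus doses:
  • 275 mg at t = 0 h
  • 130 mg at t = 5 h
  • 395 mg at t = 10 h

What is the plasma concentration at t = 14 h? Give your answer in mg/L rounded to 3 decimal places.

k = ln 2 / 18 = 0.03851 per h
Dose 1 (275 mg at t=0 h): 275·exp(−0.03851·14) = 160.398 mg/L
Dose 2 (130 mg at t=5 h): 130·exp(−0.03851·9) = 91.924 mg/L
Dose 3 (395 mg at t=10 h): 395·exp(−0.03851·4) = 338.611 mg/L
C(14) = 160.398 + 91.924 + 338.611 = 590.933 mg/L

590.933 mg/L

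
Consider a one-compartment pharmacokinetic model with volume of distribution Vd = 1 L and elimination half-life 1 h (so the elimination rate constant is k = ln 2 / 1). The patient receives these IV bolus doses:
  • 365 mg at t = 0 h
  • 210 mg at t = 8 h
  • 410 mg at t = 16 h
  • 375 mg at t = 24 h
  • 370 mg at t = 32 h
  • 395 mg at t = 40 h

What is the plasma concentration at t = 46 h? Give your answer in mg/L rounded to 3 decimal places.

k = ln 2 / 1 = 0.69315 per h
Dose 1 (365 mg at t=0 h): 365·exp(−0.69315·46) = 0.000 mg/L
Dose 2 (210 mg at t=8 h): 210·exp(−0.69315·38) = 0.000 mg/L
Dose 3 (410 mg at t=16 h): 410·exp(−0.69315·30) = 0.000 mg/L
Dose 4 (375 mg at t=24 h): 375·exp(−0.69315·22) = 0.000 mg/L
Dose 5 (370 mg at t=32 h): 370·exp(−0.69315·14) = 0.023 mg/L
Dose 6 (395 mg at t=40 h): 395·exp(−0.69315·6) = 6.172 mg/L
C(46) = 0.000 + 0.000 + 0.000 + 0.000 + 0.023 + 6.172 = 6.195 mg/L

6.195 mg/L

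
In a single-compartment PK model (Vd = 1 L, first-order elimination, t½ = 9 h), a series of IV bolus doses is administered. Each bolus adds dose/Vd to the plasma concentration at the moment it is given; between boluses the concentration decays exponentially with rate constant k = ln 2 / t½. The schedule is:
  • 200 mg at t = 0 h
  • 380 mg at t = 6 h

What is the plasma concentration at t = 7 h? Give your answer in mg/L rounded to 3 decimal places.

k = ln 2 / 9 = 0.07702 per h
Dose 1 (200 mg at t=0 h): 200·exp(−0.07702·7) = 116.653 mg/L
Dose 2 (380 mg at t=6 h): 380·exp(−0.07702·1) = 351.832 mg/L
C(7) = 116.653 + 351.832 = 468.485 mg/L

468.485 mg/L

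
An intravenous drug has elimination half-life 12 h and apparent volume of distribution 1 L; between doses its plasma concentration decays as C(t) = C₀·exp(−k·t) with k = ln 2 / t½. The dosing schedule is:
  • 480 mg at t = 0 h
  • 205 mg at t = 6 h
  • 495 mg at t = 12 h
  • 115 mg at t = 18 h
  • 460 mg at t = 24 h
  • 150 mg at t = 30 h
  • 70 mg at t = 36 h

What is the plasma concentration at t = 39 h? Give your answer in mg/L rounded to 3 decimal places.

560.637 mg/L

k = ln 2 / 12 = 0.05776 per h
Dose 1 (480 mg at t=0 h): 480·exp(−0.05776·39) = 50.454 mg/L
Dose 2 (205 mg at t=6 h): 205·exp(−0.05776·33) = 30.473 mg/L
Dose 3 (495 mg at t=12 h): 495·exp(−0.05776·27) = 104.061 mg/L
Dose 4 (115 mg at t=18 h): 115·exp(−0.05776·21) = 34.190 mg/L
Dose 5 (460 mg at t=24 h): 460·exp(−0.05776·15) = 193.406 mg/L
Dose 6 (150 mg at t=30 h): 150·exp(−0.05776·9) = 89.191 mg/L
Dose 7 (70 mg at t=36 h): 70·exp(−0.05776·3) = 58.863 mg/L
C(39) = 50.454 + 30.473 + 104.061 + 34.190 + 193.406 + 89.191 + 58.863 = 560.637 mg/L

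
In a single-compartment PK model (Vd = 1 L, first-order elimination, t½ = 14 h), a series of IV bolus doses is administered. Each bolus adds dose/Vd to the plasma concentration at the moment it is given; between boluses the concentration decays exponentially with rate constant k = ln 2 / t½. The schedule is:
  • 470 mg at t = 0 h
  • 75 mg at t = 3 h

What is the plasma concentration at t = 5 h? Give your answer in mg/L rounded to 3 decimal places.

k = ln 2 / 14 = 0.04951 per h
Dose 1 (470 mg at t=0 h): 470·exp(−0.04951·5) = 366.933 mg/L
Dose 2 (75 mg at t=3 h): 75·exp(−0.04951·2) = 67.929 mg/L
C(5) = 366.933 + 67.929 = 434.863 mg/L

434.863 mg/L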